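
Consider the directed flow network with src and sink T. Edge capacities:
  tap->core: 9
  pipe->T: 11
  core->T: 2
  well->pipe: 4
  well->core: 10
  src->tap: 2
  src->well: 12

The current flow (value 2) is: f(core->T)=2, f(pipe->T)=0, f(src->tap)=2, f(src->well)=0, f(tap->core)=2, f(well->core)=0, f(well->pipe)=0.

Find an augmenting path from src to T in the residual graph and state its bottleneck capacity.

Residual along src->well->pipe->T: src->well: 12, well->pipe: 4, pipe->T: 11.
Bottleneck = min = 4.

src->well->pipe->T, bottleneck 4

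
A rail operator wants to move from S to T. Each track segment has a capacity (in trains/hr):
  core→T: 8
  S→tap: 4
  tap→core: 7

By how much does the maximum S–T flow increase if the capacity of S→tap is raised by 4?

3

Original max flow = 4.
After raising cap(S→tap), augmenting paths through that edge carry 3 more units.
New max flow = 7. Increase = 3.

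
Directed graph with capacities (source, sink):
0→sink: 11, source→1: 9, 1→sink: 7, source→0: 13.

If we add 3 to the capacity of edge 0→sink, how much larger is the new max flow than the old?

Original max flow = 18.
After raising cap(0→sink), augmenting paths through that edge carry 2 more units.
New max flow = 20. Increase = 2.

2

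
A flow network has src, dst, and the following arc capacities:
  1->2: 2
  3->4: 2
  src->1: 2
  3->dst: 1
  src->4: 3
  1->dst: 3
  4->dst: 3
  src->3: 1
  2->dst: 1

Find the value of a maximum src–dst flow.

6

Augment src->3->dst: bottleneck 1. Total 1.
Augment src->4->dst: bottleneck 3. Total 4.
Augment src->1->dst: bottleneck 2. Total 6.
No augmenting path remains in the residual graph.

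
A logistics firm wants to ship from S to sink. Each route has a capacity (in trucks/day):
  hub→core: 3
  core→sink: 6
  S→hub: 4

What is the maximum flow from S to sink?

Augment S→hub→core→sink: bottleneck 3. Total 3.
No augmenting path remains in the residual graph.

3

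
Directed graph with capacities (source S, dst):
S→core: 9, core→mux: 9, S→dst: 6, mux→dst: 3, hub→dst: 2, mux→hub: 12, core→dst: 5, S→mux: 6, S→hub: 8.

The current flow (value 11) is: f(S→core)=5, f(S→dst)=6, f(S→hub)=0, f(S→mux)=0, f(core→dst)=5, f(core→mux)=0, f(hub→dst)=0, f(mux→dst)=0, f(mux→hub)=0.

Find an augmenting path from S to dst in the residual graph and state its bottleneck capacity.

S→mux→dst, bottleneck 3

Residual along S→mux→dst: S→mux: 6, mux→dst: 3.
Bottleneck = min = 3.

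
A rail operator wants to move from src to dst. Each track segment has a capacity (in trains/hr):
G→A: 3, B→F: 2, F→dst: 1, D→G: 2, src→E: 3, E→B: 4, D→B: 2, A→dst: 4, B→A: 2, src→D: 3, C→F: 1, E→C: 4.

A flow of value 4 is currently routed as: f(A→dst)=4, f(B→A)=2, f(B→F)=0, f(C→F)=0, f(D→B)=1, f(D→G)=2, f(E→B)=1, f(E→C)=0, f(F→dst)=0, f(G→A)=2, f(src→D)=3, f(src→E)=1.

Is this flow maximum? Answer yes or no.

No

Residual path src→E→B→F→dst has bottleneck 1 > 0.
Pushing 1 along it raises the flow to 5, so the given flow is not maximum.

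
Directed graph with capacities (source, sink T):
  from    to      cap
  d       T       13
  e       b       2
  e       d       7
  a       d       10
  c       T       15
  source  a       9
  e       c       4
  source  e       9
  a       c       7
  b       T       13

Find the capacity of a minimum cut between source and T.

Max flow = 18 (via 4 augmenting paths).
In the residual at optimum, the set reachable from source is {source}.
Cut edges: source->a (cap 9), source->e (cap 9). Sum = 18.

18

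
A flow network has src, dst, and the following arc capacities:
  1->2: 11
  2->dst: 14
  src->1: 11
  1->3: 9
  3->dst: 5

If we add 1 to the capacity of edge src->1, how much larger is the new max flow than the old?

Original max flow = 11.
After raising cap(src->1), augmenting paths through that edge carry 1 more unit.
New max flow = 12. Increase = 1.

1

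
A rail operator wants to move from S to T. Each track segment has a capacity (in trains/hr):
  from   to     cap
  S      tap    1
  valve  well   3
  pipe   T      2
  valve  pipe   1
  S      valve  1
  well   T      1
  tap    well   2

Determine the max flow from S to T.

2

Augment S->valve->pipe->T: bottleneck 1. Total 1.
Augment S->tap->well->T: bottleneck 1. Total 2.
No augmenting path remains in the residual graph.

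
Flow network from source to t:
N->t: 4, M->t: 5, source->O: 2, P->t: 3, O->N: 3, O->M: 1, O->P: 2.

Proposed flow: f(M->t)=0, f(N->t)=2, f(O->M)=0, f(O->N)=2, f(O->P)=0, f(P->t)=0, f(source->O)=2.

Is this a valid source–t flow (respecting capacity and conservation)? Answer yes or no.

Yes

Every edge has 0 ≤ f(e) ≤ cap(e).
At each intermediate node, inflow equals outflow.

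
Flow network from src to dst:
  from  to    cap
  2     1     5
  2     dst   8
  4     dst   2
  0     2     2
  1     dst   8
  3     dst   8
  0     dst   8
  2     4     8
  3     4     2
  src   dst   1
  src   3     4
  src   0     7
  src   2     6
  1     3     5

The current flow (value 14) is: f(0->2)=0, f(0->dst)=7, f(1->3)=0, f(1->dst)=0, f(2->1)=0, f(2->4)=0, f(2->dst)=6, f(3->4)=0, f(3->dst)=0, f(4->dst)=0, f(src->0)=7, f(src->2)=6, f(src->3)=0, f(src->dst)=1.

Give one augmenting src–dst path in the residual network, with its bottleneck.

src->3->dst, bottleneck 4

Residual along src->3->dst: src->3: 4, 3->dst: 8.
Bottleneck = min = 4.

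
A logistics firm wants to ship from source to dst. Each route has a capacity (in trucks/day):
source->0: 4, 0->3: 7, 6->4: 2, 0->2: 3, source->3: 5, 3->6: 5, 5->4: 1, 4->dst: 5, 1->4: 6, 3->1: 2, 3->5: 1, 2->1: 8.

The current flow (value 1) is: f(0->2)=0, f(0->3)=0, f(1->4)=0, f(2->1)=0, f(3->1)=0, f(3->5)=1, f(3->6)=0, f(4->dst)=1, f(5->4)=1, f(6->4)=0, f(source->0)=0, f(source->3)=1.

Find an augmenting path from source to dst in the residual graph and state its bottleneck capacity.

Residual along source->3->1->4->dst: source->3: 4, 3->1: 2, 1->4: 6, 4->dst: 4.
Bottleneck = min = 2.

source->3->1->4->dst, bottleneck 2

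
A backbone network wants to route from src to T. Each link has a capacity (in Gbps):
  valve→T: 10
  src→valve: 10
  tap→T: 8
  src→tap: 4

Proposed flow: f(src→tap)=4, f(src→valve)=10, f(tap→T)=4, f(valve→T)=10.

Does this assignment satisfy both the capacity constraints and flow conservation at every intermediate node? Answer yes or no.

Yes

Every edge has 0 ≤ f(e) ≤ cap(e).
At each intermediate node, inflow equals outflow.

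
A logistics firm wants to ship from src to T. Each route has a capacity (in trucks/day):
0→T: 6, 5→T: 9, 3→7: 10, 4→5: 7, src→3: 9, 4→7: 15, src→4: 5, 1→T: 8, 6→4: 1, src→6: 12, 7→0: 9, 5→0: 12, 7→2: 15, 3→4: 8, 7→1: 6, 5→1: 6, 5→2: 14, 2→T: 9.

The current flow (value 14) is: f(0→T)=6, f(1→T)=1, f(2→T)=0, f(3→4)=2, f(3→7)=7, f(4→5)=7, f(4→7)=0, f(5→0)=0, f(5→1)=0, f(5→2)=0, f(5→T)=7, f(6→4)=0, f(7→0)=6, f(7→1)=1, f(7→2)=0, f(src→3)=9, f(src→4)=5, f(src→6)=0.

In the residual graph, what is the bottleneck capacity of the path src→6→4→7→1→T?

Residual capacities along the path: src→6: 12, 6→4: 1, 4→7: 15, 7→1: 5, 1→T: 7.
Minimum is 1.

1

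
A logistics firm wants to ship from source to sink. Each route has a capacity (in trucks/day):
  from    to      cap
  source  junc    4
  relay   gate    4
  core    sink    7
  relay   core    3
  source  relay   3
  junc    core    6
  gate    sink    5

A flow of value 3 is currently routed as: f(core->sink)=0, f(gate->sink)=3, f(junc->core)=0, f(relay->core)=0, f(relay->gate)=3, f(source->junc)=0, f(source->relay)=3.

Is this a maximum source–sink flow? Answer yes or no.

No

Residual path source->junc->core->sink has bottleneck 4 > 0.
Pushing 4 along it raises the flow to 7, so the given flow is not maximum.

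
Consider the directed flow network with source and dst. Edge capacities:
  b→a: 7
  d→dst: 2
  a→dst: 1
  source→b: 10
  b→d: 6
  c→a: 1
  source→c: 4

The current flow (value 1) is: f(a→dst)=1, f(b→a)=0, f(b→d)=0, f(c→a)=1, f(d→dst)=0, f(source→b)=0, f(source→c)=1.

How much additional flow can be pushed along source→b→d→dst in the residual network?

2

Residual capacities along the path: source→b: 10, b→d: 6, d→dst: 2.
Minimum is 2.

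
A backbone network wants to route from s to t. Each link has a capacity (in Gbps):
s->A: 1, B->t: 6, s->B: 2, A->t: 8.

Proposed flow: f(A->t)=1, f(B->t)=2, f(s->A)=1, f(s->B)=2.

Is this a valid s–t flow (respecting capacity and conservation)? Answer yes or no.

Every edge has 0 ≤ f(e) ≤ cap(e).
At each intermediate node, inflow equals outflow.

Yes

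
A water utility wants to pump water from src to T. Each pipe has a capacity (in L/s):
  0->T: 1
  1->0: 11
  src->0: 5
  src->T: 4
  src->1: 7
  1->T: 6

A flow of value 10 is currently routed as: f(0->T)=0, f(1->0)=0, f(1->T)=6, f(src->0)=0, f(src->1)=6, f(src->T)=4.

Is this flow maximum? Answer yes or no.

No

Residual path src->0->T has bottleneck 1 > 0.
Pushing 1 along it raises the flow to 11, so the given flow is not maximum.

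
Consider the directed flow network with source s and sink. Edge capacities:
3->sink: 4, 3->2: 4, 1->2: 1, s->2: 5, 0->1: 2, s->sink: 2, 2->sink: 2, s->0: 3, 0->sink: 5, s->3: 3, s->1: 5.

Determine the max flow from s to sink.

Augment s->sink: bottleneck 2. Total 2.
Augment s->3->sink: bottleneck 3. Total 5.
Augment s->0->sink: bottleneck 3. Total 8.
Augment s->2->sink: bottleneck 2. Total 10.
No augmenting path remains in the residual graph.

10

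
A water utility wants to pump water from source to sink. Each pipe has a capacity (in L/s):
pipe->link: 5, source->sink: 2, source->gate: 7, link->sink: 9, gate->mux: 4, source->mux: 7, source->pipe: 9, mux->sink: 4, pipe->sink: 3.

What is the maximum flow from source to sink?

Augment source->sink: bottleneck 2. Total 2.
Augment source->mux->sink: bottleneck 4. Total 6.
Augment source->pipe->sink: bottleneck 3. Total 9.
Augment source->pipe->link->sink: bottleneck 5. Total 14.
No augmenting path remains in the residual graph.

14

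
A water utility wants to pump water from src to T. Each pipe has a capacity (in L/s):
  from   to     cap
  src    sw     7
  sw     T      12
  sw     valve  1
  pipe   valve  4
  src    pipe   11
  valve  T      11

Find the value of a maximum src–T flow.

11

Augment src→sw→T: bottleneck 7. Total 7.
Augment src→pipe→valve→T: bottleneck 4. Total 11.
No augmenting path remains in the residual graph.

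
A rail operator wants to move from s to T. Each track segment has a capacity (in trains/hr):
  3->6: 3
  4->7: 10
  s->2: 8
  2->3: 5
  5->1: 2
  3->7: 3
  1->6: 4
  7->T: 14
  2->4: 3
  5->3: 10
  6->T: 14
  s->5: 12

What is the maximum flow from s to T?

11

Augment s->2->4->7->T: bottleneck 3. Total 3.
Augment s->2->3->7->T: bottleneck 3. Total 6.
Augment s->2->3->6->T: bottleneck 2. Total 8.
Augment s->5->3->6->T: bottleneck 1. Total 9.
Augment s->5->1->6->T: bottleneck 2. Total 11.
No augmenting path remains in the residual graph.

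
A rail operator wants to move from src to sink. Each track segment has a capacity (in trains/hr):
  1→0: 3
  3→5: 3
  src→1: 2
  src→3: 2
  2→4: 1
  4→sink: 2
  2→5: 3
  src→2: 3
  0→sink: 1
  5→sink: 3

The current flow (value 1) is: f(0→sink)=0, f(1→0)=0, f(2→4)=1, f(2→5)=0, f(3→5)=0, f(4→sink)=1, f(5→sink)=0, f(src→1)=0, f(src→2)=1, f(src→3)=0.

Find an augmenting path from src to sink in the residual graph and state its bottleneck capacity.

Residual along src→2→5→sink: src→2: 2, 2→5: 3, 5→sink: 3.
Bottleneck = min = 2.

src→2→5→sink, bottleneck 2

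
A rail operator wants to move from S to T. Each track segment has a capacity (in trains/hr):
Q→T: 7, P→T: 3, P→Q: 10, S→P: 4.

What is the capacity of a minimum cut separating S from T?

4

Max flow = 4 (via 2 augmenting paths).
In the residual at optimum, the set reachable from S is {S}.
Cut edges: S→P (cap 4). Sum = 4.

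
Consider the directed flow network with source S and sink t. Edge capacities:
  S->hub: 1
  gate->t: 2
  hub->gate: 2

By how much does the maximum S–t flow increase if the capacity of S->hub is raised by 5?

1

Original max flow = 1.
After raising cap(S->hub), augmenting paths through that edge carry 1 more unit.
New max flow = 2. Increase = 1.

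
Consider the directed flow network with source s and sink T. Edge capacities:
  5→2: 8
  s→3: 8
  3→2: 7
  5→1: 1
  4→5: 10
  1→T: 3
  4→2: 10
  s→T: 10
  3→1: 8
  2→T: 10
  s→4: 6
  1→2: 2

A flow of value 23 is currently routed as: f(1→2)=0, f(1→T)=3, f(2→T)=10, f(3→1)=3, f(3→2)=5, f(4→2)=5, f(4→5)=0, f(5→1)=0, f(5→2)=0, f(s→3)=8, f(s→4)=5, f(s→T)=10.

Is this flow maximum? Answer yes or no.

Residual reachable from s: {1, 2, 3, 4, 5, s}; T is not reachable.
Saturated cut: s→T, 1→T, 2→T with total capacity 23 = current flow value. Flow is maximum.

Yes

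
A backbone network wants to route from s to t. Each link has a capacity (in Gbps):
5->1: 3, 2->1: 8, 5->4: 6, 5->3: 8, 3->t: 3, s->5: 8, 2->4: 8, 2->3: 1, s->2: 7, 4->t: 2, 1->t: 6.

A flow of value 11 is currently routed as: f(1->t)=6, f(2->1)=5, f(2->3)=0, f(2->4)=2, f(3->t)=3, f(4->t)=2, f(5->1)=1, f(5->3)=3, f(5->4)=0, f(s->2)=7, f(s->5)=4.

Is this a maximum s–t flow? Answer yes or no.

Yes

Residual reachable from s: {1, 2, 3, 4, 5, s}; t is not reachable.
Saturated cut: 4->t, 3->t, 1->t with total capacity 11 = current flow value. Flow is maximum.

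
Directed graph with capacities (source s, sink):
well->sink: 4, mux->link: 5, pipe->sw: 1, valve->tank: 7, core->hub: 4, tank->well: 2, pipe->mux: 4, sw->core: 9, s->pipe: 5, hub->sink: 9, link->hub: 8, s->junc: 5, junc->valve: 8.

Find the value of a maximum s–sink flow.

Augment s->pipe->mux->link->hub->sink: bottleneck 4. Total 4.
Augment s->pipe->sw->core->hub->sink: bottleneck 1. Total 5.
Augment s->junc->valve->tank->well->sink: bottleneck 2. Total 7.
No augmenting path remains in the residual graph.

7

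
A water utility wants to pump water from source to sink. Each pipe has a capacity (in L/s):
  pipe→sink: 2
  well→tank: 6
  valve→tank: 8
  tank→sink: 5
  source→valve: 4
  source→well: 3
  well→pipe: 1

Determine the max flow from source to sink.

6

Augment source→valve→tank→sink: bottleneck 4. Total 4.
Augment source→well→tank→sink: bottleneck 1. Total 5.
Augment source→well→pipe→sink: bottleneck 1. Total 6.
No augmenting path remains in the residual graph.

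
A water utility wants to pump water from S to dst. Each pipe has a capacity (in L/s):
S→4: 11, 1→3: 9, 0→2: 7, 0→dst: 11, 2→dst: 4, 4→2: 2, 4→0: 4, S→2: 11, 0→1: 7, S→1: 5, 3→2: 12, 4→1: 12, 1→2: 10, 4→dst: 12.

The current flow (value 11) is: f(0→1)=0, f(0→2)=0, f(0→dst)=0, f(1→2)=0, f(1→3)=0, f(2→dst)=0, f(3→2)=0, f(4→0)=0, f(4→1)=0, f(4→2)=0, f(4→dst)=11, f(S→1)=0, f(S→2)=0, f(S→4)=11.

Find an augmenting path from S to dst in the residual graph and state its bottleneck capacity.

Residual along S→2→dst: S→2: 11, 2→dst: 4.
Bottleneck = min = 4.

S→2→dst, bottleneck 4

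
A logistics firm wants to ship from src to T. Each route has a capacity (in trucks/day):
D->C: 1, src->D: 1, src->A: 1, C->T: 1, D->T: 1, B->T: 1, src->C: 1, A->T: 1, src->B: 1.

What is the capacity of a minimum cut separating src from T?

4

Max flow = 4 (via 4 augmenting paths).
In the residual at optimum, the set reachable from src is {src}.
Cut edges: src->B (cap 1), src->D (cap 1), src->A (cap 1), src->C (cap 1). Sum = 4.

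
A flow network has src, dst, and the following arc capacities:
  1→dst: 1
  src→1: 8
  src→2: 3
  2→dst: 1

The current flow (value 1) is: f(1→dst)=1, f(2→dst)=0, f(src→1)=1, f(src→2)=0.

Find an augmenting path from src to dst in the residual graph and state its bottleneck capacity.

src→2→dst, bottleneck 1

Residual along src→2→dst: src→2: 3, 2→dst: 1.
Bottleneck = min = 1.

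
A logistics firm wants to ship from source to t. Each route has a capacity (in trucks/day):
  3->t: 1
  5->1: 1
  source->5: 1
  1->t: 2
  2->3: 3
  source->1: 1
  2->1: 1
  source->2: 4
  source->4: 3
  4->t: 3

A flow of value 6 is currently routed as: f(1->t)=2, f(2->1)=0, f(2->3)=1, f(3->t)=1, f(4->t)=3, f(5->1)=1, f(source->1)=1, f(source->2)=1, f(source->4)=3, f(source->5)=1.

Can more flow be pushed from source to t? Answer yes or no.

Residual reachable from source: {1, 2, 3, 5, source}; t is not reachable.
Saturated cut: source->4, 3->t, 1->t with total capacity 6 = current flow value. Flow is maximum.

No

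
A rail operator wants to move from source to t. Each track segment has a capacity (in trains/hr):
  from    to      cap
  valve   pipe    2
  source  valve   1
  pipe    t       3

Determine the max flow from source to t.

Augment source→valve→pipe→t: bottleneck 1. Total 1.
No augmenting path remains in the residual graph.

1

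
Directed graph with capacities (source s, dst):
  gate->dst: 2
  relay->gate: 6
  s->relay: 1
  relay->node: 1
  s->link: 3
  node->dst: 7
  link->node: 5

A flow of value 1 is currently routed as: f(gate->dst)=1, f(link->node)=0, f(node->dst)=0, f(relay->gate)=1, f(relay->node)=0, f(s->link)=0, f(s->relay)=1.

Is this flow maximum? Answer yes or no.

No

Residual path s->link->node->dst has bottleneck 3 > 0.
Pushing 3 along it raises the flow to 4, so the given flow is not maximum.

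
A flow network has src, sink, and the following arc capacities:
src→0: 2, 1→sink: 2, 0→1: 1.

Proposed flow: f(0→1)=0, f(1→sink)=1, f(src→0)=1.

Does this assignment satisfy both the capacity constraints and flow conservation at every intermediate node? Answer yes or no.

Conservation fails at 0: inflow 1 ≠ outflow 0.

No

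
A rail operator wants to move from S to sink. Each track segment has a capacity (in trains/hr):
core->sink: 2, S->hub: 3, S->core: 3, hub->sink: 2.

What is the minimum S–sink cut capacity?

4

Max flow = 4 (via 2 augmenting paths).
In the residual at optimum, the set reachable from S is {S, core, hub}.
Cut edges: hub->sink (cap 2), core->sink (cap 2). Sum = 4.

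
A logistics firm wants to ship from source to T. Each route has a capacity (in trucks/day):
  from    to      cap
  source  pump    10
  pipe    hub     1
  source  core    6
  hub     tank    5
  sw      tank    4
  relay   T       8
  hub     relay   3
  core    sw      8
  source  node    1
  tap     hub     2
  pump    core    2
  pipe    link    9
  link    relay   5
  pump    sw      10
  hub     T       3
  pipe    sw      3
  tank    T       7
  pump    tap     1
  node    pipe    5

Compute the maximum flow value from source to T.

Augment source→node→pipe→hub→T: bottleneck 1. Total 1.
Augment source→pump→tap→hub→T: bottleneck 1. Total 2.
Augment source→pump→sw→tank→T: bottleneck 4. Total 6.
No augmenting path remains in the residual graph.

6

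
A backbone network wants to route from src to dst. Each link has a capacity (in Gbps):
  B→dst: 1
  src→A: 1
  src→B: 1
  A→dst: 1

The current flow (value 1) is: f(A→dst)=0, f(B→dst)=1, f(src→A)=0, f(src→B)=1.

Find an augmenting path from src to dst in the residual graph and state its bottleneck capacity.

src→A→dst, bottleneck 1

Residual along src→A→dst: src→A: 1, A→dst: 1.
Bottleneck = min = 1.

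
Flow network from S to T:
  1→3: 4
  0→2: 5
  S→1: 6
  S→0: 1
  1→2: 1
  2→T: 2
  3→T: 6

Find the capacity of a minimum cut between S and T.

6

Max flow = 6 (via 3 augmenting paths).
In the residual at optimum, the set reachable from S is {1, S}.
Cut edges: S→0 (cap 1), 1→3 (cap 4), 1→2 (cap 1). Sum = 6.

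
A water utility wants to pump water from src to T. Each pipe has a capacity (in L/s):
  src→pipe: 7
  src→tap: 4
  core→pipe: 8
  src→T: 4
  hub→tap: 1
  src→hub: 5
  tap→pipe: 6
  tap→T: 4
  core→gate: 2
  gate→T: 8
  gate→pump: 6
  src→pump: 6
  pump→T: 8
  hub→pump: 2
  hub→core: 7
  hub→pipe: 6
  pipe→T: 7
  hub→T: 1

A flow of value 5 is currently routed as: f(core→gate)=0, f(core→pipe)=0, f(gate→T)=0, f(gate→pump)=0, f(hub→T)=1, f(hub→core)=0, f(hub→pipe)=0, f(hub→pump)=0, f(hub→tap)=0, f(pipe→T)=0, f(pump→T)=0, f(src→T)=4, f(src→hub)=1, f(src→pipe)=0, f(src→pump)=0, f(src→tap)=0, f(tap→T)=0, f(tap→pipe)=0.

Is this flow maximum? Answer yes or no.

Residual path src→tap→T has bottleneck 4 > 0.
Pushing 4 along it raises the flow to 9, so the given flow is not maximum.

No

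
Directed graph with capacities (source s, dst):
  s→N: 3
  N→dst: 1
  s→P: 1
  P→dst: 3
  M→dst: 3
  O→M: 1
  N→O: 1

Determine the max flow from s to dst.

3

Augment s→N→dst: bottleneck 1. Total 1.
Augment s→P→dst: bottleneck 1. Total 2.
Augment s→N→O→M→dst: bottleneck 1. Total 3.
No augmenting path remains in the residual graph.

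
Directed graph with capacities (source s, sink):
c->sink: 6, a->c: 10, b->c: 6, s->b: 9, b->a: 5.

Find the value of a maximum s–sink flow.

6

Augment s->b->c->sink: bottleneck 6. Total 6.
No augmenting path remains in the residual graph.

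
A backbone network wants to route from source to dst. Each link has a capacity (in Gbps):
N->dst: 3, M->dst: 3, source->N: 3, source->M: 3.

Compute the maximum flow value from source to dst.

6

Augment source->M->dst: bottleneck 3. Total 3.
Augment source->N->dst: bottleneck 3. Total 6.
No augmenting path remains in the residual graph.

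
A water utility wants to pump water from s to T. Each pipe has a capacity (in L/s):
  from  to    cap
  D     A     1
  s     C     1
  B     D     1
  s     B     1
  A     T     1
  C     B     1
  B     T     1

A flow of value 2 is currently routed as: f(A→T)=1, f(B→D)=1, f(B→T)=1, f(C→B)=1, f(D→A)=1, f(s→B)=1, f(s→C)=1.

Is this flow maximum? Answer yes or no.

Residual reachable from s: {s}; T is not reachable.
Saturated cut: s→C, s→B with total capacity 2 = current flow value. Flow is maximum.

Yes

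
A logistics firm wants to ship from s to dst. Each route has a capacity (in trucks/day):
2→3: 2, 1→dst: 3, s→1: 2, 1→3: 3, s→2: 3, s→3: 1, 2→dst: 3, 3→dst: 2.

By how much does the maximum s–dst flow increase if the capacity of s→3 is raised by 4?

1

Original max flow = 6.
After raising cap(s→3), augmenting paths through that edge carry 1 more unit.
New max flow = 7. Increase = 1.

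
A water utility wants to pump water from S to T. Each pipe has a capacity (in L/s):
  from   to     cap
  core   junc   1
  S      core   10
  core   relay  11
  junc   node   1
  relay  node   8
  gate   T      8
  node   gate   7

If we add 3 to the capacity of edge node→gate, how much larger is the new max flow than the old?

1

Original max flow = 7.
After raising cap(node→gate), augmenting paths through that edge carry 1 more unit.
New max flow = 8. Increase = 1.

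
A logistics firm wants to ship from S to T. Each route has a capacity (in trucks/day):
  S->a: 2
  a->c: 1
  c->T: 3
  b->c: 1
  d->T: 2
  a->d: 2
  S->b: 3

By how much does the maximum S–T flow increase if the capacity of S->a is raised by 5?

Original max flow = 3.
After raising cap(S->a), augmenting paths through that edge carry 1 more unit.
New max flow = 4. Increase = 1.

1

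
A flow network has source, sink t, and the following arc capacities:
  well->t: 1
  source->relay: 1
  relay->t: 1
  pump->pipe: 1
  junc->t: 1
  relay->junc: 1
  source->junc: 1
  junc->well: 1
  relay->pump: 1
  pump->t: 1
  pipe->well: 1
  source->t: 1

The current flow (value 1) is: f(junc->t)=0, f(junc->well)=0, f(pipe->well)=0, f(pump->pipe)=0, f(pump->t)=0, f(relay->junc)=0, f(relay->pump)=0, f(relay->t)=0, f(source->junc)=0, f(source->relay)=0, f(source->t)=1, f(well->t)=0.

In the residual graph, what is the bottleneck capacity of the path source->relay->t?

Residual capacities along the path: source->relay: 1, relay->t: 1.
Minimum is 1.

1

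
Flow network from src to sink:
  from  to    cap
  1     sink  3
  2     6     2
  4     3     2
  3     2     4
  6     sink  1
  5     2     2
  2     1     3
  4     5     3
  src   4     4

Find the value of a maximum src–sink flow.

4

Augment src→4→3→2→1→sink: bottleneck 2. Total 2.
Augment src→4→5→2→1→sink: bottleneck 1. Total 3.
Augment src→4→5→2→6→sink: bottleneck 1. Total 4.
No augmenting path remains in the residual graph.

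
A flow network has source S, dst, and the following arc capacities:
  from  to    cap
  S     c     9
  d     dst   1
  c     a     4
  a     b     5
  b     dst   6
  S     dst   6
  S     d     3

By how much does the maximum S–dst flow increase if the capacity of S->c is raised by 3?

Original max flow = 11.
Edge S->c does not cross the min cut (source side {S, c, d}), so extra capacity there cannot help.
New max flow = 11. Increase = 0.

0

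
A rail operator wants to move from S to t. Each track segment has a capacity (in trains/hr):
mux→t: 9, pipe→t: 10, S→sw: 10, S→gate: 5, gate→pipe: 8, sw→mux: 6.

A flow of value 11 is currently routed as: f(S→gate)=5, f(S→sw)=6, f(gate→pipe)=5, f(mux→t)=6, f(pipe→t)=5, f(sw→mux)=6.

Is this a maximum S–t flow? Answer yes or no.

Residual reachable from S: {S, sw}; t is not reachable.
Saturated cut: sw→mux, S→gate with total capacity 11 = current flow value. Flow is maximum.

Yes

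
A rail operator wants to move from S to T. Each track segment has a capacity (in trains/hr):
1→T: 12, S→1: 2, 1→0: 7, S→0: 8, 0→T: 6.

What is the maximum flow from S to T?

8

Augment S→1→T: bottleneck 2. Total 2.
Augment S→0→T: bottleneck 6. Total 8.
No augmenting path remains in the residual graph.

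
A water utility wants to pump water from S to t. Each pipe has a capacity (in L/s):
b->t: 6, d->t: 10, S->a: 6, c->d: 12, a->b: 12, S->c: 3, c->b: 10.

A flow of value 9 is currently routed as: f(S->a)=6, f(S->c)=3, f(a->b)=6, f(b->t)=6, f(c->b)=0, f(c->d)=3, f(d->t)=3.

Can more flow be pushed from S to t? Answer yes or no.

Residual reachable from S: {S}; t is not reachable.
Saturated cut: S->c, S->a with total capacity 9 = current flow value. Flow is maximum.

No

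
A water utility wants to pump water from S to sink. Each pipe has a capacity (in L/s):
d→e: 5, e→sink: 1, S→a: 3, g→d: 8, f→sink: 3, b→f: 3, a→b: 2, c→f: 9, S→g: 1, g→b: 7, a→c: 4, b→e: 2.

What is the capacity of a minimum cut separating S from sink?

Max flow = 4 (via 3 augmenting paths).
In the residual at optimum, the set reachable from S is {S}.
Cut edges: S→g (cap 1), S→a (cap 3). Sum = 4.

4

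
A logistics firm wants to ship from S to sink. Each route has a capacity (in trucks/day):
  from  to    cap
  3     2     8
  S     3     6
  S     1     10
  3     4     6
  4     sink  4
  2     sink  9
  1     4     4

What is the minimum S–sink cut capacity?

Max flow = 10 (via 2 augmenting paths).
In the residual at optimum, the set reachable from S is {1, S}.
Cut edges: S->3 (cap 6), 1->4 (cap 4). Sum = 10.

10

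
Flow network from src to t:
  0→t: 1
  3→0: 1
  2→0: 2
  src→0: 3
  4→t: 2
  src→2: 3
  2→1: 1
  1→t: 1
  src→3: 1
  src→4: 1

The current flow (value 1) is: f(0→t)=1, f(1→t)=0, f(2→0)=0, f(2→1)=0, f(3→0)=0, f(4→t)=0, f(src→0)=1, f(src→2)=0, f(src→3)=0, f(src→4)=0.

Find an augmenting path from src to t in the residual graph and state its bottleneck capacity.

src→4→t, bottleneck 1

Residual along src→4→t: src→4: 1, 4→t: 2.
Bottleneck = min = 1.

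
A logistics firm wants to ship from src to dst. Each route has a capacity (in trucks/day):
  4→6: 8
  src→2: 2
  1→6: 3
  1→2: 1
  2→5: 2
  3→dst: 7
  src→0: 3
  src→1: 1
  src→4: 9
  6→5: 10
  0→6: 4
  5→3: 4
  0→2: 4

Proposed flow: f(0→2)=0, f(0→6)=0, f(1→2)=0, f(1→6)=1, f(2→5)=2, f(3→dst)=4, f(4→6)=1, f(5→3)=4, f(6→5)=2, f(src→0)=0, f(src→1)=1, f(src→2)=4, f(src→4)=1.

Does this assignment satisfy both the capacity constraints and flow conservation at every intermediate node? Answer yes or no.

No

Capacity violated on src→2: flow 4 > capacity 2.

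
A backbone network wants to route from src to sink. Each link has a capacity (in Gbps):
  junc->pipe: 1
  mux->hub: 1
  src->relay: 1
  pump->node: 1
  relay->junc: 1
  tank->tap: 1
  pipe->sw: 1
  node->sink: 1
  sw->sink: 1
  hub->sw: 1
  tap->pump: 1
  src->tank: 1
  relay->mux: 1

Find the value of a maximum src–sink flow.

Augment src->tank->tap->pump->node->sink: bottleneck 1. Total 1.
Augment src->relay->mux->hub->sw->sink: bottleneck 1. Total 2.
No augmenting path remains in the residual graph.

2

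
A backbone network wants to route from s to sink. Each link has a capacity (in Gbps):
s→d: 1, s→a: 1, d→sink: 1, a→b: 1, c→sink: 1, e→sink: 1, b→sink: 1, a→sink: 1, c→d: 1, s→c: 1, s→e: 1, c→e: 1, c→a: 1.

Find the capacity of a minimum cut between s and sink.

Max flow = 4 (via 4 augmenting paths).
In the residual at optimum, the set reachable from s is {s}.
Cut edges: s→c (cap 1), s→a (cap 1), s→e (cap 1), s→d (cap 1). Sum = 4.

4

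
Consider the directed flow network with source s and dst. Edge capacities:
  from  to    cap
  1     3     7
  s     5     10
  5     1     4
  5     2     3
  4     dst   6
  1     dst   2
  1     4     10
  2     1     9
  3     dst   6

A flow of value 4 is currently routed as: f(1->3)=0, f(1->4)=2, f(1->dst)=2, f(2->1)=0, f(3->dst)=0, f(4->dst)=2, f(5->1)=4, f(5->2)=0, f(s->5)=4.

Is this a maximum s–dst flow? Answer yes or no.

No

Residual path s->5->2->1->4->dst has bottleneck 3 > 0.
Pushing 3 along it raises the flow to 7, so the given flow is not maximum.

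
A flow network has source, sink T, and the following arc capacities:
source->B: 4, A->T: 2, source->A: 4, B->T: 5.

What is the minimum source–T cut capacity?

6

Max flow = 6 (via 2 augmenting paths).
In the residual at optimum, the set reachable from source is {A, source}.
Cut edges: source->B (cap 4), A->T (cap 2). Sum = 6.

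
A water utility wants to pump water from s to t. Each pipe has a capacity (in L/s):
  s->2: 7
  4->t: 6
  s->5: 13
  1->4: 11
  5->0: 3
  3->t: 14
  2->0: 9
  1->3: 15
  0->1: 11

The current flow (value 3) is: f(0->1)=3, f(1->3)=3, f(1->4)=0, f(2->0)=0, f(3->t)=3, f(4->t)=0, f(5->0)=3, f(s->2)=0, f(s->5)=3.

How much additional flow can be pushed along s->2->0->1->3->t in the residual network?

Residual capacities along the path: s->2: 7, 2->0: 9, 0->1: 8, 1->3: 12, 3->t: 11.
Minimum is 7.

7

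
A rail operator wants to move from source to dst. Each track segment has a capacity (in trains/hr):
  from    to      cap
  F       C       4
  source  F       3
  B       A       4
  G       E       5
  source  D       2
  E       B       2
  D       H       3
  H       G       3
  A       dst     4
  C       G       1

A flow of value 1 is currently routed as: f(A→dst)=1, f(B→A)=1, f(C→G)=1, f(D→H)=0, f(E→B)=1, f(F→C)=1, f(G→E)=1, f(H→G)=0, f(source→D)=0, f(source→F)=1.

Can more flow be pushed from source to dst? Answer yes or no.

Residual path source→D→H→G→E→B→A→dst has bottleneck 1 > 0.
Pushing 1 along it raises the flow to 2, so the given flow is not maximum.

Yes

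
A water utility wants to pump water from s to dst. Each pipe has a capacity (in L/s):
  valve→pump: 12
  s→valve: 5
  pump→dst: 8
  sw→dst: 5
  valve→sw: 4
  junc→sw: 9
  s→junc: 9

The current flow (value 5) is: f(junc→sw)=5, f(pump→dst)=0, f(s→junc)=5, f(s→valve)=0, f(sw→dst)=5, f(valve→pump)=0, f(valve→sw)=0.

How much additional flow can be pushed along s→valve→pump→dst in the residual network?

5

Residual capacities along the path: s→valve: 5, valve→pump: 12, pump→dst: 8.
Minimum is 5.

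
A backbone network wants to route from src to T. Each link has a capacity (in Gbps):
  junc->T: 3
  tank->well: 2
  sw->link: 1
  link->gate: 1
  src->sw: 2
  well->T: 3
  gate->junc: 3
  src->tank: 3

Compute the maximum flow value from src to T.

3

Augment src->tank->well->T: bottleneck 2. Total 2.
Augment src->sw->link->gate->junc->T: bottleneck 1. Total 3.
No augmenting path remains in the residual graph.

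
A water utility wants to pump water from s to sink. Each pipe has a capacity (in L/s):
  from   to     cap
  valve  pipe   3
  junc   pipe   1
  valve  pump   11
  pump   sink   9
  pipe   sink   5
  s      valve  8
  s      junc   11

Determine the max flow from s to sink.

9

Augment s→junc→pipe→sink: bottleneck 1. Total 1.
Augment s→valve→pipe→sink: bottleneck 3. Total 4.
Augment s→valve→pump→sink: bottleneck 5. Total 9.
No augmenting path remains in the residual graph.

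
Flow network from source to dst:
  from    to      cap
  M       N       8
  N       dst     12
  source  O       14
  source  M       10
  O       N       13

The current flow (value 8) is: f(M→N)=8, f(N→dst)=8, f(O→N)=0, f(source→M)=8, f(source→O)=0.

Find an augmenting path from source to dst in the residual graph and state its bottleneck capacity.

Residual along source→O→N→dst: source→O: 14, O→N: 13, N→dst: 4.
Bottleneck = min = 4.

source→O→N→dst, bottleneck 4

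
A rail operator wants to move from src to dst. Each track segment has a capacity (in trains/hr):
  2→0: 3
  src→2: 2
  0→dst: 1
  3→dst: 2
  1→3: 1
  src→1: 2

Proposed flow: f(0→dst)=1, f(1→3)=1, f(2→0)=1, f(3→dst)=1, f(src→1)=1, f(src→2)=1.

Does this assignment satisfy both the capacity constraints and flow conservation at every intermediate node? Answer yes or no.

Every edge has 0 ≤ f(e) ≤ cap(e).
At each intermediate node, inflow equals outflow.

Yes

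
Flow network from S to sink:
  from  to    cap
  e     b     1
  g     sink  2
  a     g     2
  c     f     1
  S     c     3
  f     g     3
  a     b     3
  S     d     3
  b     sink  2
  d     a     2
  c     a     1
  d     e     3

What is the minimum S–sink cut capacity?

Max flow = 4 (via 4 augmenting paths).
In the residual at optimum, the set reachable from S is {S, a, b, c, d, e, f, g}.
Cut edges: b->sink (cap 2), g->sink (cap 2). Sum = 4.

4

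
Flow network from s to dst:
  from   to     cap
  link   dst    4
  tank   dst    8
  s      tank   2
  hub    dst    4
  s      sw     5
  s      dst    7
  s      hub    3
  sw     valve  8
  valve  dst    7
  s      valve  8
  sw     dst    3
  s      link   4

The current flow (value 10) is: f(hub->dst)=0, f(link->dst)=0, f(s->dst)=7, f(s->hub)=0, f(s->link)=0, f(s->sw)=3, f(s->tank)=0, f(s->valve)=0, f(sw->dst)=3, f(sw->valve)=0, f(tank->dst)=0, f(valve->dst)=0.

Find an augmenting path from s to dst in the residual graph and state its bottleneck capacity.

Residual along s->hub->dst: s->hub: 3, hub->dst: 4.
Bottleneck = min = 3.

s->hub->dst, bottleneck 3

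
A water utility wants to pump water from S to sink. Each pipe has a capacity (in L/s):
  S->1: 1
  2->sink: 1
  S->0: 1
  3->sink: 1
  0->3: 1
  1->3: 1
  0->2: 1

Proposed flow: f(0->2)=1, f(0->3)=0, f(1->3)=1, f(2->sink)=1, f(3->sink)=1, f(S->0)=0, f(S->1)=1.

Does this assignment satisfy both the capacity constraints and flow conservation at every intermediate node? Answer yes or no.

Conservation fails at 0: inflow 0 ≠ outflow 1.

No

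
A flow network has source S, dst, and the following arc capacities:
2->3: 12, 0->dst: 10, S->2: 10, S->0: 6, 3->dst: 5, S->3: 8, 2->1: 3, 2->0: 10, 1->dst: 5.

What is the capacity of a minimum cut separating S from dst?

18

Max flow = 18 (via 4 augmenting paths).
In the residual at optimum, the set reachable from S is {0, 2, 3, S}.
Cut edges: 2->1 (cap 3), 3->dst (cap 5), 0->dst (cap 10). Sum = 18.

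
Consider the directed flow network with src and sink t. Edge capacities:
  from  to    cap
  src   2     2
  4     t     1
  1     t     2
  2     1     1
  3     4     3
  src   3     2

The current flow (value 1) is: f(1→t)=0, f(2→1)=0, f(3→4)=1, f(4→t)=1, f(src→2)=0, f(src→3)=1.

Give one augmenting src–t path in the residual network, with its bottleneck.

Residual along src→2→1→t: src→2: 2, 2→1: 1, 1→t: 2.
Bottleneck = min = 1.

src→2→1→t, bottleneck 1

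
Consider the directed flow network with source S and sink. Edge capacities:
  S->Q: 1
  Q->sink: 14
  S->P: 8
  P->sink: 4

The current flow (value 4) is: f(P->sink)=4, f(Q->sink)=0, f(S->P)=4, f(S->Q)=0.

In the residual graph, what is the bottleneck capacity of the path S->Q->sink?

Residual capacities along the path: S->Q: 1, Q->sink: 14.
Minimum is 1.

1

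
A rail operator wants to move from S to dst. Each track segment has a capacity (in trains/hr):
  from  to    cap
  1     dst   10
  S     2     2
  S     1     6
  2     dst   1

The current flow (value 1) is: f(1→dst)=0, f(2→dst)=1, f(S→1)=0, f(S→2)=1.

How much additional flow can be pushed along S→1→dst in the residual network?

6

Residual capacities along the path: S→1: 6, 1→dst: 10.
Minimum is 6.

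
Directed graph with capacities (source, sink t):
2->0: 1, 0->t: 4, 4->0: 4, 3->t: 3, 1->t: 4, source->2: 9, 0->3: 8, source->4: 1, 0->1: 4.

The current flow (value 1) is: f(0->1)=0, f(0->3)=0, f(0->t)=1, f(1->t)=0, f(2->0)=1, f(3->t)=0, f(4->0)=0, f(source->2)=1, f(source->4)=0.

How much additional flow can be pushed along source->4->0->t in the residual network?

1

Residual capacities along the path: source->4: 1, 4->0: 4, 0->t: 3.
Minimum is 1.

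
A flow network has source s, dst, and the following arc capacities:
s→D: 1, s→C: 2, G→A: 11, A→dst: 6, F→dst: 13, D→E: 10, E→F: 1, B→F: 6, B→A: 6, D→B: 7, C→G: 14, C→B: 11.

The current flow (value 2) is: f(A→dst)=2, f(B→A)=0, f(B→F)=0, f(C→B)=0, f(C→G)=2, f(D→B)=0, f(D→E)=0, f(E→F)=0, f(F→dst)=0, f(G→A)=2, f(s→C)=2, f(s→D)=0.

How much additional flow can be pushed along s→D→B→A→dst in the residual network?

1

Residual capacities along the path: s→D: 1, D→B: 7, B→A: 6, A→dst: 4.
Minimum is 1.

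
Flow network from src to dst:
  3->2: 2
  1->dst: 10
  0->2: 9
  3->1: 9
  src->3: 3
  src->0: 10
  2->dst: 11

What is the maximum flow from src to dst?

12

Augment src->3->1->dst: bottleneck 3. Total 3.
Augment src->0->2->dst: bottleneck 9. Total 12.
No augmenting path remains in the residual graph.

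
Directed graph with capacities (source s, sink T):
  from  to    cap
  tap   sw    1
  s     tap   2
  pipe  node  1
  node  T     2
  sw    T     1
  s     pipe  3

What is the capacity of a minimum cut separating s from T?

Max flow = 2 (via 2 augmenting paths).
In the residual at optimum, the set reachable from s is {pipe, s, tap}.
Cut edges: tap->sw (cap 1), pipe->node (cap 1). Sum = 2.

2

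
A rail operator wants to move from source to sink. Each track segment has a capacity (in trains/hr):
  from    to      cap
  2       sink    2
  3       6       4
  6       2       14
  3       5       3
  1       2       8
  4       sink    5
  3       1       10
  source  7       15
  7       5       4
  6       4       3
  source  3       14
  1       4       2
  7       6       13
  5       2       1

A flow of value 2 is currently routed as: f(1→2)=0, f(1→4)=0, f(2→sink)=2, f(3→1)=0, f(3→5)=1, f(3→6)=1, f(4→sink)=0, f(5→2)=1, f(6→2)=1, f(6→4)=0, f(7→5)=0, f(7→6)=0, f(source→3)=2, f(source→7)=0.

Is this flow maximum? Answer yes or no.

No

Residual path source→3→6→4→sink has bottleneck 3 > 0.
Pushing 3 along it raises the flow to 5, so the given flow is not maximum.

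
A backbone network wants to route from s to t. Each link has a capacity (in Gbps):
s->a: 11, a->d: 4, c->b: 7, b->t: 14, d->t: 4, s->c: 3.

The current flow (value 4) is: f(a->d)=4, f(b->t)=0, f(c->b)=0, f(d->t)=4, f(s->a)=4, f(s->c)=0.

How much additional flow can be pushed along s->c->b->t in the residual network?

3

Residual capacities along the path: s->c: 3, c->b: 7, b->t: 14.
Minimum is 3.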